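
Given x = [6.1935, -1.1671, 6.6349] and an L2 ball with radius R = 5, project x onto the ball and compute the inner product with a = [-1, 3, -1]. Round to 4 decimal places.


Step 1: Compute ||x|| (intermediates to 6 decimals).
||x|| = sqrt(6.1935^2 + (-1.1671)^2 + 6.6349^2) = 9.151145
Step 2: Project.
Since ||x|| > R, scale = R/||x|| = 5/9.151145 = 0.54638, proj(x) = scale * x
proj(x) = [3.384005, -0.63768, 3.625177]
Step 3: Dot product.
a^T * proj(x) = -1*3.384005 + 3*(-0.63768) - 1*3.625177 = -8.9222


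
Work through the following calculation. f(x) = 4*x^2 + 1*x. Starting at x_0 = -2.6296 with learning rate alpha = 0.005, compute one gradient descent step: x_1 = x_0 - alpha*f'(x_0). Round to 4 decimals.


We compute the gradient at x_0 and apply the update.
f'(x) = 8*x + 1
f'(-2.6296) = 8*-2.6296 + 1 = -20.0368
x_1 = -2.6296 - 0.005*-20.0368 = -2.5294


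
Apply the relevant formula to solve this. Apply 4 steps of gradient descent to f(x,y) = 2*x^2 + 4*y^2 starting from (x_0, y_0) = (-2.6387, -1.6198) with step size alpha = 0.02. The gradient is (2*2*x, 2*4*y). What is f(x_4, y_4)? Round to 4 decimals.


Gradient descent on f(x,y) = 2*x^2 + 4*y^2.
Starting point: (-2.6387, -1.6198), alpha = 0.02
Step 1: grad_x = 2*2*-2.6387 = -10.5548, grad_y = 2*4*-1.6198 = -12.9584
  x_1 = -2.6387 - 0.02*-10.5548 = -2.4276
  y_1 = -1.6198 - 0.02*-12.9584 = -1.3606
Step 2: grad_x = 2*2*-2.4276 = -9.7104, grad_y = 2*4*-1.3606 = -10.8851
  x_2 = -2.4276 - 0.02*-9.7104 = -2.2334
  y_2 = -1.3606 - 0.02*-10.8851 = -1.1429
Step 3: grad_x = 2*2*-2.2334 = -8.9336, grad_y = 2*4*-1.1429 = -9.1434
  x_3 = -2.2334 - 0.02*-8.9336 = -2.0547
  y_3 = -1.1429 - 0.02*-9.1434 = -0.9601
Step 4: grad_x = 2*2*-2.0547 = -8.2189, grad_y = 2*4*-0.9601 = -7.6805
  x_4 = -2.0547 - 0.02*-8.2189 = -1.8903
  y_4 = -0.9601 - 0.02*-7.6805 = -0.8065
f(-1.8903, -0.8065) = 2*(-1.8903)^2 + 4*(-0.8065)^2 = 9.7483


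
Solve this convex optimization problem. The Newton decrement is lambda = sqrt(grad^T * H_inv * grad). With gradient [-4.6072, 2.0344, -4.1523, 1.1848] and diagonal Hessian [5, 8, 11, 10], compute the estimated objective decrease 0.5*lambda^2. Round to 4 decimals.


Step 1: H is diagonal, so H^(-1) * g = [-0.9214, 0.2543, -0.3775, 0.1185].
Step 2: g^T H^(-1) g = sum_i g_i^2 / H_ii
  = (-4.6072)^2/5 + (2.0344)^2/8 + (-4.1523)^2/11 + (1.1848)^2/10
  = 4.2453 + 0.5173 + 1.5674 + 0.1404 = 6.4704
Step 3: Objective decrease = 0.5 * g^T H^(-1) g = 3.2352


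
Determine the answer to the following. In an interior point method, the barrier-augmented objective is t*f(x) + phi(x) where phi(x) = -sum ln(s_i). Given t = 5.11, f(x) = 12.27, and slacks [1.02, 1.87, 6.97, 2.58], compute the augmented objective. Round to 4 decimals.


Step 1: Compute log-barrier.
ln values: [0.0198, 0.6259, 1.9416, 0.9478]
phi = -(0.0198 + 0.6259 + 1.9416 + 0.9478) = -3.5351
Step 2: Compute augmented objective.
t*f(x) = 5.11*12.27 = 62.6997
Total = 62.6997 - 3.5351 = 59.1646


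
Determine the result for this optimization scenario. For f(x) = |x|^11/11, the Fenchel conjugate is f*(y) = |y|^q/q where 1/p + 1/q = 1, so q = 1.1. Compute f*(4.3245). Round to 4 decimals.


The conjugate exponent q satisfies 1/p + 1/q = 1.
p = 11, so q = 11/(11 - 1) = 1.1
|y|^q = 4.3245^1.1 = 5.0064
f*(4.3245) = 5.0064 / 1.1 = 4.5513


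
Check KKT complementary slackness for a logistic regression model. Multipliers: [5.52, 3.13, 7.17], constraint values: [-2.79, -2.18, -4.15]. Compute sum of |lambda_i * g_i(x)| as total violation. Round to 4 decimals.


KKT complementary slackness check:
lambda_1 * g_1 = 5.52 * -2.79 = -15.4008
lambda_2 * g_2 = 3.13 * -2.18 = -6.8234
lambda_3 * g_3 = 7.17 * -4.15 = -29.7555
Total violation = 15.4008 + 6.8234 + 29.7555 = 51.9797


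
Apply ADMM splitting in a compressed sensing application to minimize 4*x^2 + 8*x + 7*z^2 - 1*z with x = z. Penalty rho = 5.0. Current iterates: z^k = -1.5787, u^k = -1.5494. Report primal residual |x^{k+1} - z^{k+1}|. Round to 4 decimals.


ADMM iteration with rho = 5.0, z^k = -1.5787, u^k = -1.5494
Step 1: x-update.
Minimize 4*x^2 + 8*x + (5.0/2)*(x + 1.5787 - 1.5494)^2
FOC: (2*4 + 5.0)*x = -8 + 5.0*(-1.5787 + 1.5494)
x^{k+1} = -0.6267
Step 2: z-update.
Minimize 7*z^2 - 1*z + (5.0/2)*(-0.6267 - z - 1.5494)^2
FOC: (2*7 + 5.0)*z = 1 + 5.0*(-0.6267 - 1.5494)
z^{k+1} = -0.52
Step 3: u-update.
u^{k+1} = -1.5494 - 0.6267 + 0.52 = -1.656
Step 4: Primal residual = |-0.6267 + 0.52| = 0.1066


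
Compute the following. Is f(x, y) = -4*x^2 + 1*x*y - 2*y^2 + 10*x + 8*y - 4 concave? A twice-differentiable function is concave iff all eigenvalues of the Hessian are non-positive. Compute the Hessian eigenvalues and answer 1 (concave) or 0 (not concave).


The Hessian of f(x,y) = -4*x^2 + 1*x*y - 2*y^2 + 10*x + 8*y - 4 is:
H = [[-8, 1], [1, -4]]
Trace = -8 - 4 = -12
Determinant = -8*-4 - (1)^2 = 31
Discriminant = (-12)^2 - 4*31 = 20.0
Eigenvalues: lambda_1 = -8.2361, lambda_2 = -3.7639
The function is concave.

1


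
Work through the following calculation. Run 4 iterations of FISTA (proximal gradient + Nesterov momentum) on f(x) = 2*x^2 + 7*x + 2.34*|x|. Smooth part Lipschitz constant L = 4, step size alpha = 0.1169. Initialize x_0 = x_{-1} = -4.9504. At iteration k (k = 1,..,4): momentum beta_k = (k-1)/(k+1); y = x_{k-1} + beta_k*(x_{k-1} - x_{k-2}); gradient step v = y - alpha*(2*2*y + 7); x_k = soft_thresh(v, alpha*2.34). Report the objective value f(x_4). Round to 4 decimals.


FISTA on f(x) = 2*x^2 + 7*x + 2.34*|x|
L = 4, alpha = 0.1169
Iteration 1: beta = 0.0, y = -4.9504 + 0.0*(-4.9504 + 4.9504) = -4.9504
  grad(y) = -12.8016, v = y - alpha*grad = -3.4539
  prox(v) = soft_thresh(-3.4539, 0.2735) = -3.1803
Iteration 2: beta = 0.3333, y = -3.1803 + 0.3333*(-3.1803 + 4.9504) = -2.5903
  grad(y) = -3.3613, v = y - alpha*grad = -2.1974
  prox(v) = soft_thresh(-2.1974, 0.2735) = -1.9238
Iteration 3: beta = 0.5, y = -1.9238 + 0.5*(-1.9238 + 3.1803) = -1.2956
  grad(y) = 1.8176, v = y - alpha*grad = -1.5081
  prox(v) = soft_thresh(-1.5081, 0.2735) = -1.2345
Iteration 4: beta = 0.6, y = -1.2345 + 0.6*(-1.2345 + 1.9238) = -0.8209
  grad(y) = 3.7162, v = y - alpha*grad = -1.2554
  prox(v) = soft_thresh(-1.2554, 0.2735) = -0.9818
f(x_4) = 2*(-0.9818)^2 + 7*(-0.9818) + 2.34*|-0.9818| = -2.6473


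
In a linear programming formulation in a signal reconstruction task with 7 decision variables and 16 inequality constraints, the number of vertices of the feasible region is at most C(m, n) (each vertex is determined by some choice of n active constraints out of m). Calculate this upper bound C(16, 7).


Each vertex corresponds to some choice of n active constraints out of m, so the number of vertices is at most C(m, n) = m! / (n!(m-n)!).
m = 16, n = 7
Numerator: 16 * 15 * 14 * 13 * 12 * 11 * 10
Denominator: 7! = 5040
C(16, 7) = 11440


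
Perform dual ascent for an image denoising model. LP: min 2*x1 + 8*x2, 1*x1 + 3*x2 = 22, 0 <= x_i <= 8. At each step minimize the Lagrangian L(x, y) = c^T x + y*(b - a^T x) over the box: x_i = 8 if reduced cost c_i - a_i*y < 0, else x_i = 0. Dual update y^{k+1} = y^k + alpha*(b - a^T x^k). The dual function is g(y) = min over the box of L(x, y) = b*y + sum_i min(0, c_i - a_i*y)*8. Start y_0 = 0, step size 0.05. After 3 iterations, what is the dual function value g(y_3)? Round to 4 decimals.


Dual ascent for LP: min 2*x1 + 8*x2, 1*x1 + 3*x2 = 22, 0 <= x_i <= 8
Step 1: y^k = 0.0, reduced costs: (2.0, 8.0)
  x^k = (0.0, 0.0), subgradient = b - a^T x = 22.0
  y^{k+1} = 0.0 + 0.05*22.0 = 1.1
Step 2: y^k = 1.1, reduced costs: (0.9, 4.7)
  x^k = (0.0, 0.0), subgradient = b - a^T x = 22.0
  y^{k+1} = 1.1 + 0.05*22.0 = 2.2
Step 3: y^k = 2.2, reduced costs: (-0.2, 1.4)
  x^k = (8.0, 0.0), subgradient = b - a^T x = 14.0
  y^{k+1} = 2.2 + 0.05*14.0 = 2.9
Dual objective at y_3 = 2.9: reduced costs (-0.9, -0.7), box minimizer x = (8.0, 8.0)
g(y_3) = b*y + (c1 - a1*y)*x1 + (c2 - a2*y)*x2 = 22*2.9 + (-0.9)*8.0 + (-0.7)*8.0 = 63.8 - 7.2 - 5.6 = 51.0


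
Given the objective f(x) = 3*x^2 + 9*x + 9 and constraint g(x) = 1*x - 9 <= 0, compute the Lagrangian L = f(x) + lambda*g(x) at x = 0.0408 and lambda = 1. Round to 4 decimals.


Step 1: Evaluate f(x).
f(0.0408) = 3*0.0408^2 + 9*0.0408 + 9 = 9.3722
Step 2: Evaluate g(x).
g(0.0408) = 1*0.0408 - 9 = -8.9592
Step 3: Compute Lagrangian.
L = 9.3722 + 1*-8.9592 = 0.413


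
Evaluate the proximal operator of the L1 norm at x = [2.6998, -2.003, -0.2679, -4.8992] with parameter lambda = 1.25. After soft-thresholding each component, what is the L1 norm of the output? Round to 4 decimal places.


Soft-thresholding with lambda = 1.25:
prox(2.6998) = sign(2.6998)*max(|2.6998| - 1.25, 0) = 1.4498
prox(-2.003) = sign(-2.003)*max(|-2.003| - 1.25, 0) = -0.753
prox(-0.2679) = sign(-0.2679)*max(|-0.2679| - 1.25, 0) = 0.0
prox(-4.8992) = sign(-4.8992)*max(|-4.8992| - 1.25, 0) = -3.6492
prox(x) = [1.4498, -0.753, 0.0, -3.6492]
||prox(x)||_1 = 1.4498 + 0.753 + 0.0 + 3.6492 = 5.852


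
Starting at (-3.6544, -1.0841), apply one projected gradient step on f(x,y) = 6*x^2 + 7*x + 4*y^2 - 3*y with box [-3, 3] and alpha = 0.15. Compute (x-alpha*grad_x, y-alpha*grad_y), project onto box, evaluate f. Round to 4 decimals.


Step 1: Compute gradient at (-3.6544, -1.0841).
grad_x = 2*6*-3.6544 + 7 = -36.8528
grad_y = 2*4*-1.0841 - 3 = -11.6728
Step 2: Gradient step.
x_raw = -3.6544 - 0.15*-36.8528 = 1.8735
y_raw = -1.0841 - 0.15*-11.6728 = 0.6668
Step 3: Project onto [-3, 3].
x_proj = clip(1.8735) = 1.8735
y_proj = clip(0.6668) = 0.6668
Step 4: Evaluate f.
f(1.8735, 0.6668) = 33.9532


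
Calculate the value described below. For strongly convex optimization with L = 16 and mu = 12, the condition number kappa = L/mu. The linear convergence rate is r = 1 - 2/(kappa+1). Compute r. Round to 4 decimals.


Step 1: Compute the condition number.
kappa = L/mu = 16/12 = 1.3333
Step 2: Compute the convergence rate.
r = 1 - 2/(kappa + 1) = 1 - 2*mu/(L + mu) = (L - mu)/(L + mu) = 4/28 = 0.1429


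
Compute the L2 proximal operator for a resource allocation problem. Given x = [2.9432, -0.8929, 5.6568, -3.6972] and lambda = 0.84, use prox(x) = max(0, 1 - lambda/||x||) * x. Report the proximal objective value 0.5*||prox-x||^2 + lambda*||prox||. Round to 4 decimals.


Step 1: Compute ||x||.
||x|| = 7.4248
Step 2: Compute scaling factor.
scale = max(0, 1 - 0.84/7.4248) = 0.8869
Step 3: prox(x) = [2.6102, -0.7919, 5.0168, -3.2789]
||prox(x)|| = 6.5848
Step 4: Proximal objective.
0.5*||prox-x||^2 = 0.3528
lambda*||prox|| = 5.5312
Total = 5.8841


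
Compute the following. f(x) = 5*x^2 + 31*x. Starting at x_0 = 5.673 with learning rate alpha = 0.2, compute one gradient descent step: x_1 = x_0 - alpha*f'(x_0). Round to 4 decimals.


We compute the gradient at x_0 and apply the update.
f'(x) = 10*x + 31
f'(5.673) = 10*5.673 + 31 = 87.73
x_1 = 5.673 - 0.2*87.73 = -11.873


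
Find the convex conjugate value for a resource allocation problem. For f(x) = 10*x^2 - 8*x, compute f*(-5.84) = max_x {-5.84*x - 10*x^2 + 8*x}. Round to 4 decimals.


f*(y) = sup_x {y*x - a*x^2 - b*x} = sup_x {(y-b)*x - a*x^2}
FOC: (y - b) - 2a*x = 0 => x* = (y - b)/(2a)
x* = (-5.84 + 8)/(2*10) = 0.108
f*(-5.84) = (y-b)^2/(4a) = (-5.84 + 8)^2/(4*10)
= 4.6656/40 = 0.1166


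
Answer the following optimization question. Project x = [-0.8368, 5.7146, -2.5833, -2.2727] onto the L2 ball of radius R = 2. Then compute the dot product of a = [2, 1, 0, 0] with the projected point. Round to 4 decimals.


Step 1: Compute ||x|| (intermediates to 6 decimals).
||x|| = sqrt((-0.8368)^2 + 5.7146^2 + (-2.5833)^2 + (-2.2727)^2) = 6.722759
Step 2: Project.
Since ||x|| > R, scale = R/||x|| = 2/6.722759 = 0.297497, proj(x) = scale * x
proj(x) = [-0.248945, 1.700076, -0.768524, -0.676121]
Step 3: Dot product.
a^T * proj(x) = 2*(-0.248945) + 1*1.700076 + 0*(-0.768524) + 0*(-0.676121) = 1.2022


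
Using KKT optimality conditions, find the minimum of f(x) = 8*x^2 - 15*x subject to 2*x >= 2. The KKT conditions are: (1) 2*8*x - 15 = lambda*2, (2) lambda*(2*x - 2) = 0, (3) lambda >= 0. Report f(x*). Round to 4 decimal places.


Step 1: Try lambda = 0 (constraint inactive).
x_unc = 15/(2*8) = 0.9375
Check: 2*0.9375 = 1.875 < 2 -- violated!
Step 2: Constraint must be active: 2*x = 2
x* = 2/2 = 1.0
lambda = (2*8*1.0 - 15)/2 = 0.5
Step 3: Compute optimal value.
f(x*) = 8*1.0^2 - 15*1.0 = -7.0


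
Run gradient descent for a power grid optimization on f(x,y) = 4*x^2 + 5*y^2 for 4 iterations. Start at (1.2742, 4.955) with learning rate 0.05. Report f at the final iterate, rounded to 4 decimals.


Gradient descent on f(x,y) = 4*x^2 + 5*y^2.
Starting point: (1.2742, 4.955), alpha = 0.05
Step 1: grad_x = 2*4*1.2742 = 10.1936, grad_y = 2*5*4.955 = 49.55
  x_1 = 1.2742 - 0.05*10.1936 = 0.7645
  y_1 = 4.955 - 0.05*49.55 = 2.4775
Step 2: grad_x = 2*4*0.7645 = 6.1162, grad_y = 2*5*2.4775 = 24.775
  x_2 = 0.7645 - 0.05*6.1162 = 0.4587
  y_2 = 2.4775 - 0.05*24.775 = 1.2388
Step 3: grad_x = 2*4*0.4587 = 3.6697, grad_y = 2*5*1.2388 = 12.3875
  x_3 = 0.4587 - 0.05*3.6697 = 0.2752
  y_3 = 1.2388 - 0.05*12.3875 = 0.6194
Step 4: grad_x = 2*4*0.2752 = 2.2018, grad_y = 2*5*0.6194 = 6.1938
  x_4 = 0.2752 - 0.05*2.2018 = 0.1651
  y_4 = 0.6194 - 0.05*6.1938 = 0.3097
f(0.1651, 0.3097) = 4*0.1651^2 + 5*0.3097^2 = 0.5886


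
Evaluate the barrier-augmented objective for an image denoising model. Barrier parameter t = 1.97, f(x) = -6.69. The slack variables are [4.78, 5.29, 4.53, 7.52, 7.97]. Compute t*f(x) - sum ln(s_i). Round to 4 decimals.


Step 1: Compute log-barrier.
ln values: [1.5644, 1.6658, 1.5107, 2.0176, 2.0757]
phi = -(1.5644 + 1.6658 + 1.5107 + 2.0176 + 2.0757) = -8.8342
Step 2: Compute augmented objective.
t*f(x) = 1.97*-6.69 = -13.1793
Total = -13.1793 - 8.8342 = -22.0135


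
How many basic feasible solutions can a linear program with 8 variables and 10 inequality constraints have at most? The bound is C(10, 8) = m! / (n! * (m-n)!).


Each vertex corresponds to some choice of n active constraints out of m, so the number of vertices is at most C(m, n) = m! / (n!(m-n)!).
m = 10, n = 8
Numerator: 10 * 9 * 8 * 7 * 6 * 5 * 4 * 3
Denominator: 8! = 40320
C(10, 8) = 45


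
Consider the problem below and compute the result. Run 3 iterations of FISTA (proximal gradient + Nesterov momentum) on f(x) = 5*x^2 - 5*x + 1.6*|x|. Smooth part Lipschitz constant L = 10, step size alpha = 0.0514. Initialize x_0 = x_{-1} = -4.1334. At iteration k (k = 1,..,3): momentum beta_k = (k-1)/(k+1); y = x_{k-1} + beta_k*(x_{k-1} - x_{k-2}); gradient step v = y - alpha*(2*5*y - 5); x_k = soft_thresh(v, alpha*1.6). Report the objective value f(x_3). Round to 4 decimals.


FISTA on f(x) = 5*x^2 - 5*x + 1.6*|x|
L = 10, alpha = 0.0514
Iteration 1: beta = 0.0, y = -4.1334 + 0.0*(-4.1334 + 4.1334) = -4.1334
  grad(y) = -46.334, v = y - alpha*grad = -1.7518
  prox(v) = soft_thresh(-1.7518, 0.0822) = -1.6696
Iteration 2: beta = 0.3333, y = -1.6696 + 0.3333*(-1.6696 + 4.1334) = -0.8483
  grad(y) = -13.4832, v = y - alpha*grad = -0.1553
  prox(v) = soft_thresh(-0.1553, 0.0822) = -0.073
Iteration 3: beta = 0.5, y = -0.073 + 0.5*(-0.073 + 1.6696) = 0.7252
  grad(y) = 2.2523, v = y - alpha*grad = 0.6095
  prox(v) = soft_thresh(0.6095, 0.0822) = 0.5272
f(x_3) = 5*0.5272^2 - 5*0.5272 + 1.6*|0.5272| = -0.4027


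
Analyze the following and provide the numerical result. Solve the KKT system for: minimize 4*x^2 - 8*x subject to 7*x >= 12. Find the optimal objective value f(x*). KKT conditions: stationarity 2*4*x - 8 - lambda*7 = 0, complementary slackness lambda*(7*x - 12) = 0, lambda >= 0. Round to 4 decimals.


Step 1: Try lambda = 0 (constraint inactive).
x_unc = 8/(2*4) = 1.0
Check: 7*1.0 = 7.0 < 12 -- violated!
Step 2: Constraint must be active: 7*x = 12
x* = 12/7 = 1.7143 (rounded; the exact value 12/7 is used below)
lambda = (2*4*(12/7) - 8)/7 = 0.8163
Step 3: Compute optimal value.
f(x*) = 4*(12/7)^2 - 8*(12/7) = -1.9592


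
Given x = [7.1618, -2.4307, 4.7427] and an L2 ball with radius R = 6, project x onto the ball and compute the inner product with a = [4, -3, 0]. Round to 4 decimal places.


Step 1: Compute ||x|| (intermediates to 6 decimals).
||x|| = sqrt(7.1618^2 + (-2.4307)^2 + 4.7427^2) = 8.927087
Step 2: Project.
Since ||x|| > R, scale = R/||x|| = 6/8.927087 = 0.672112, proj(x) = scale * x
proj(x) = [4.813532, -1.633703, 3.187626]
Step 3: Dot product.
a^T * proj(x) = 4*4.813532 - 3*(-1.633703) + 0*3.187626 = 24.1552


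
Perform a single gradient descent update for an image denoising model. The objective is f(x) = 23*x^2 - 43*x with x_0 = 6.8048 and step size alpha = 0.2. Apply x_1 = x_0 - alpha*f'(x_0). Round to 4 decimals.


We compute the gradient at x_0 and apply the update.
f'(x) = 46*x - 43
f'(6.8048) = 46*6.8048 - 43 = 270.0208
x_1 = 6.8048 - 0.2*270.0208 = -47.1994


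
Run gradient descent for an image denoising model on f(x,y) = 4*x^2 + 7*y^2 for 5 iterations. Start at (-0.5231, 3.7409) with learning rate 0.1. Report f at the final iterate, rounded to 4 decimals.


Gradient descent on f(x,y) = 4*x^2 + 7*y^2.
Starting point: (-0.5231, 3.7409), alpha = 0.1
Step 1: grad_x = 2*4*-0.5231 = -4.1848, grad_y = 2*7*3.7409 = 52.3726
  x_1 = -0.5231 - 0.1*-4.1848 = -0.1046
  y_1 = 3.7409 - 0.1*52.3726 = -1.4964
Step 2: grad_x = 2*4*-0.1046 = -0.837, grad_y = 2*7*-1.4964 = -20.949
  x_2 = -0.1046 - 0.1*-0.837 = -0.0209
  y_2 = -1.4964 - 0.1*-20.949 = 0.5985
Step 3: grad_x = 2*4*-0.0209 = -0.1674, grad_y = 2*7*0.5985 = 8.3796
  x_3 = -0.0209 - 0.1*-0.1674 = -0.0042
  y_3 = 0.5985 - 0.1*8.3796 = -0.2394
Step 4: grad_x = 2*4*-0.0042 = -0.0335, grad_y = 2*7*-0.2394 = -3.3518
  x_4 = -0.0042 - 0.1*-0.0335 = -0.0008
  y_4 = -0.2394 - 0.1*-3.3518 = 0.0958
Step 5: grad_x = 2*4*-0.0008 = -0.0067, grad_y = 2*7*0.0958 = 1.3407
  x_5 = -0.0008 - 0.1*-0.0067 = -0.0002
  y_5 = 0.0958 - 0.1*1.3407 = -0.0383
f(-0.0002, -0.0383) = 4*(-0.0002)^2 + 7*(-0.0383)^2 = 0.0103


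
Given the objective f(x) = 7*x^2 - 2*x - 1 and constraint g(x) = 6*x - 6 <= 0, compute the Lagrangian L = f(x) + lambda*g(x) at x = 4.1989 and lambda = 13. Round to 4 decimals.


Step 1: Evaluate f(x).
f(4.1989) = 7*4.1989^2 - 2*4.1989 - 1 = 114.0175
Step 2: Evaluate g(x).
g(4.1989) = 6*4.1989 - 6 = 19.1934
Step 3: Compute Lagrangian.
L = 114.0175 + 13*19.1934 = 363.5317


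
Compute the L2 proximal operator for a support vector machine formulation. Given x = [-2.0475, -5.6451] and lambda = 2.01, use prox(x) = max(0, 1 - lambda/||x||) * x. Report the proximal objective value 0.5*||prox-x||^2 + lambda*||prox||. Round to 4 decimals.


Step 1: Compute ||x||.
||x|| = 6.0049
Step 2: Compute scaling factor.
scale = max(0, 1 - 2.01/6.0049) = 0.6653
Step 3: prox(x) = [-1.3622, -3.7556]
||prox(x)|| = 3.9949
Step 4: Proximal objective.
0.5*||prox-x||^2 = 2.0201
lambda*||prox|| = 8.0297
Total = 10.0499


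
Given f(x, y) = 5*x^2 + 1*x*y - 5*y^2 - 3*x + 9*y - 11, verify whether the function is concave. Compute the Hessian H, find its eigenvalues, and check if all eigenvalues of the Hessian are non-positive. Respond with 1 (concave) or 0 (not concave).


The Hessian of f(x,y) = 5*x^2 + 1*x*y - 5*y^2 - 3*x + 9*y - 11 is:
H = [[10, 1], [1, -10]]
Trace = 10 - 10 = 0
Determinant = 10*-10 - (1)^2 = -101
Discriminant = (0)^2 - 4*-101 = 404.0
Eigenvalues: lambda_1 = -10.0499, lambda_2 = 10.0499
The function is not concave.

0


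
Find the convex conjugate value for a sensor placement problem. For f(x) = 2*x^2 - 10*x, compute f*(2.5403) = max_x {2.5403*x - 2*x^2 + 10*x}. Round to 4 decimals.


f*(y) = sup_x {y*x - a*x^2 - b*x} = sup_x {(y-b)*x - a*x^2}
FOC: (y - b) - 2a*x = 0 => x* = (y - b)/(2a)
x* = (2.5403 + 10)/(2*2) = 3.1351
f*(2.5403) = (y-b)^2/(4a) = (2.5403 + 10)^2/(4*2)
= 157.2591/8 = 19.6574


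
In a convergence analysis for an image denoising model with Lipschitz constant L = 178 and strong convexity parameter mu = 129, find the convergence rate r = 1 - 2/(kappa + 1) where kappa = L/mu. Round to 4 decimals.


Step 1: Compute the condition number.
kappa = L/mu = 178/129 = 1.3798
Step 2: Compute the convergence rate.
r = 1 - 2/(kappa + 1) = 1 - 2*mu/(L + mu) = (L - mu)/(L + mu) = 49/307 = 0.1596


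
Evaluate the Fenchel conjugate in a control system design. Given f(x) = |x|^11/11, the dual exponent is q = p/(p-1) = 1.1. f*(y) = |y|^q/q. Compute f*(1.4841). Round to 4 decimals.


The conjugate exponent q satisfies 1/p + 1/q = 1.
p = 11, so q = 11/(11 - 1) = 1.1
|y|^q = 1.4841^1.1 = 1.5439
f*(1.4841) = 1.5439 / 1.1 = 1.4035


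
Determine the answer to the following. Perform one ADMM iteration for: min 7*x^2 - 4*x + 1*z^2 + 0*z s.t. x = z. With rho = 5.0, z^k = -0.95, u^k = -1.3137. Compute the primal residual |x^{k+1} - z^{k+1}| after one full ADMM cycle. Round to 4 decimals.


ADMM iteration with rho = 5.0, z^k = -0.95, u^k = -1.3137
Step 1: x-update.
Minimize 7*x^2 - 4*x + (5.0/2)*(x + 0.95 - 1.3137)^2
FOC: (2*7 + 5.0)*x = 4 + 5.0*(-0.95 + 1.3137)
x^{k+1} = 0.3062
Step 2: z-update.
Minimize 1*z^2 + 0*z + (5.0/2)*(0.3062 - z - 1.3137)^2
FOC: (2*1 + 5.0)*z = 0 + 5.0*(0.3062 - 1.3137)
z^{k+1} = -0.7196
Step 3: u-update.
u^{k+1} = -1.3137 + 0.3062 + 0.7196 = -0.2878
Step 4: Primal residual = |0.3062 + 0.7196| = 1.0259


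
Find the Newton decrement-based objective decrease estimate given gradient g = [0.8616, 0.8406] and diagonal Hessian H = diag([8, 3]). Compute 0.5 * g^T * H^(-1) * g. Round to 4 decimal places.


Step 1: H is diagonal, so H^(-1) * g = [0.1077, 0.2802].
Step 2: g^T H^(-1) g = sum_i g_i^2 / H_ii
  = (0.8616)^2/8 + (0.8406)^2/3
  = 0.0928 + 0.2355 = 0.3283
Step 3: Objective decrease = 0.5 * g^T H^(-1) g = 0.1642


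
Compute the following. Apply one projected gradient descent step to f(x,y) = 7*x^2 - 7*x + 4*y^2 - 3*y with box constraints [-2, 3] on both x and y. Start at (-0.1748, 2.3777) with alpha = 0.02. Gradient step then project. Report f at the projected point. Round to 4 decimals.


Step 1: Compute gradient at (-0.1748, 2.3777).
grad_x = 2*7*-0.1748 - 7 = -9.4472
grad_y = 2*4*2.3777 - 3 = 16.0216
Step 2: Gradient step.
x_raw = -0.1748 - 0.02*-9.4472 = 0.0141
y_raw = 2.3777 - 0.02*16.0216 = 2.0573
Step 3: Project onto [-2, 3].
x_proj = clip(0.0141) = 0.0141
y_proj = clip(2.0573) = 2.0573
Step 4: Evaluate f.
f(0.0141, 2.0573) = 10.66


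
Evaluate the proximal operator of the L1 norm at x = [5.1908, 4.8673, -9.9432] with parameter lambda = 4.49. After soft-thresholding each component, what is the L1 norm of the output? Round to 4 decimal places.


Soft-thresholding with lambda = 4.49:
prox(5.1908) = sign(5.1908)*max(|5.1908| - 4.49, 0) = 0.7008
prox(4.8673) = sign(4.8673)*max(|4.8673| - 4.49, 0) = 0.3773
prox(-9.9432) = sign(-9.9432)*max(|-9.9432| - 4.49, 0) = -5.4532
prox(x) = [0.7008, 0.3773, -5.4532]
||prox(x)||_1 = 0.7008 + 0.3773 + 5.4532 = 6.5313


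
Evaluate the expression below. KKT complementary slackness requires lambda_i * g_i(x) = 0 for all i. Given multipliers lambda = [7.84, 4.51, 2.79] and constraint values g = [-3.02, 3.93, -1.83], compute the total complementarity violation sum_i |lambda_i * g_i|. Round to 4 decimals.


KKT complementary slackness check:
lambda_1 * g_1 = 7.84 * -3.02 = -23.6768
lambda_2 * g_2 = 4.51 * 3.93 = 17.7243
lambda_3 * g_3 = 2.79 * -1.83 = -5.1057
Total violation = 23.6768 + 17.7243 + 5.1057 = 46.5068


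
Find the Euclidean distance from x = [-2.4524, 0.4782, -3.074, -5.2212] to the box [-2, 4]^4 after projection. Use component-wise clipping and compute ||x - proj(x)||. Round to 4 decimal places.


Project each component onto [-2, 4].
clip(-2.4524) = -2.0, clip(0.4782) = 0.4782, clip(-3.074) = -2.0, clip(-5.2212) = -2.0
Projection = [-2.0, 0.4782, -2.0, -2.0]
Squared diffs: [0.2047, 0.0, 1.1535, 10.3761]
Distance = sqrt(11.7343) = 3.4255


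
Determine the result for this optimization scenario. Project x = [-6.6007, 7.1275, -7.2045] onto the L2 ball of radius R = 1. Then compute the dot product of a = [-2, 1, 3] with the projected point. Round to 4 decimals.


Step 1: Compute ||x|| (intermediates to 6 decimals).
||x|| = sqrt((-6.6007)^2 + 7.1275^2 + (-7.2045)^2) = 12.094433
Step 2: Project.
Since ||x|| > R, scale = R/||x|| = 1/12.094433 = 0.082683, proj(x) = scale * x
proj(x) = [-0.545766, 0.589323, -0.59569]
Step 3: Dot product.
a^T * proj(x) = -2*(-0.545766) + 1*0.589323 + 3*(-0.59569) = -0.1062


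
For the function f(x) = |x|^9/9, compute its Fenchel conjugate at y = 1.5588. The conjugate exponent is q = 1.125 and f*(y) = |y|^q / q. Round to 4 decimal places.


The conjugate exponent q satisfies 1/p + 1/q = 1.
p = 9, so q = 9/(9 - 1) = 1.125
|y|^q = 1.5588^1.125 = 1.6477
f*(1.5588) = 1.6477 / 1.125 = 1.4647


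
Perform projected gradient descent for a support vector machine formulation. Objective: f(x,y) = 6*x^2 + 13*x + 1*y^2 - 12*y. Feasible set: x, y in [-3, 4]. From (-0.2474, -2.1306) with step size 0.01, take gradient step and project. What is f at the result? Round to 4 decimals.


Step 1: Compute gradient at (-0.2474, -2.1306).
grad_x = 2*6*-0.2474 + 13 = 10.0312
grad_y = 2*1*-2.1306 - 12 = -16.2612
Step 2: Gradient step.
x_raw = -0.2474 - 0.01*10.0312 = -0.3477
y_raw = -2.1306 - 0.01*-16.2612 = -1.968
Step 3: Project onto [-3, 4].
x_proj = clip(-0.3477) = -0.3477
y_proj = clip(-1.968) = -1.968
Step 4: Evaluate f.
f(-0.3477, -1.968) = 23.694


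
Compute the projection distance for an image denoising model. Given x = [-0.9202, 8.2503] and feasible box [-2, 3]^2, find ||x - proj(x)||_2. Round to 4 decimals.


Project each component onto [-2, 3].
clip(-0.9202) = -0.9202, clip(8.2503) = 3.0
Projection = [-0.9202, 3.0]
Squared diffs: [0.0, 27.5657]
Distance = sqrt(27.5657) = 5.2503


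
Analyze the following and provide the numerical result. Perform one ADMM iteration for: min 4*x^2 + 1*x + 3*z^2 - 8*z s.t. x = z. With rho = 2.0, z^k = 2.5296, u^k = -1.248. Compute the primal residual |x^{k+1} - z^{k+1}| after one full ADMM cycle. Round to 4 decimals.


ADMM iteration with rho = 2.0, z^k = 2.5296, u^k = -1.248
Step 1: x-update.
Minimize 4*x^2 + 1*x + (2.0/2)*(x - 2.5296 - 1.248)^2
FOC: (2*4 + 2.0)*x = -1 + 2.0*(2.5296 + 1.248)
x^{k+1} = 0.6555
Step 2: z-update.
Minimize 3*z^2 - 8*z + (2.0/2)*(0.6555 - z - 1.248)^2
FOC: (2*3 + 2.0)*z = 8 + 2.0*(0.6555 - 1.248)
z^{k+1} = 0.8519
Step 3: u-update.
u^{k+1} = -1.248 + 0.6555 - 0.8519 = -1.4444
Step 4: Primal residual = |0.6555 - 0.8519| = 0.1964


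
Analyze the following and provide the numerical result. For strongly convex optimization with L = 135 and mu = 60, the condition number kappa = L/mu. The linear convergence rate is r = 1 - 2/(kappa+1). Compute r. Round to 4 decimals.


Step 1: Compute the condition number.
kappa = L/mu = 135/60 = 2.25
Step 2: Compute the convergence rate.
r = 1 - 2/(kappa + 1) = 1 - 2*mu/(L + mu) = (L - mu)/(L + mu) = 75/195 = 0.3846


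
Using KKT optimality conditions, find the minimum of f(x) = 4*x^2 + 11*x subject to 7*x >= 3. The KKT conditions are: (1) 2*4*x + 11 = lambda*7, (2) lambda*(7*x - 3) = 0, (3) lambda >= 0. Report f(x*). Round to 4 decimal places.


Step 1: Try lambda = 0 (constraint inactive).
x_unc = -11/(2*4) = -1.375
Check: 7*-1.375 = -9.625 < 3 -- violated!
Step 2: Constraint must be active: 7*x = 3
x* = 3/7 = 0.4286 (rounded; the exact value 3/7 is used below)
lambda = (2*4*(3/7) + 11)/7 = 2.0612
Step 3: Compute optimal value.
f(x*) = 4*(3/7)^2 + 11*(3/7) = 5.449


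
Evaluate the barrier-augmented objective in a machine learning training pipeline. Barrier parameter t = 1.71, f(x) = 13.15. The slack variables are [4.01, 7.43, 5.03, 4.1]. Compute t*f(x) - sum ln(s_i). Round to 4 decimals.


Step 1: Compute log-barrier.
ln values: [1.3888, 2.0055, 1.6154, 1.411]
phi = -(1.3888 + 2.0055 + 1.6154 + 1.411) = -6.4207
Step 2: Compute augmented objective.
t*f(x) = 1.71*13.15 = 22.4865
Total = 22.4865 - 6.4207 = 16.0658


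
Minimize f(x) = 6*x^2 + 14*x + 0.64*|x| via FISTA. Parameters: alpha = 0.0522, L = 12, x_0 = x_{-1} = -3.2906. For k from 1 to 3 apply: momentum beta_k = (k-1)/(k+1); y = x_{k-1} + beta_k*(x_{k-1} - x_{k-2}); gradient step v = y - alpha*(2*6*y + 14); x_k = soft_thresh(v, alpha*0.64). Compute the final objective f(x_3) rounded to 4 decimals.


FISTA on f(x) = 6*x^2 + 14*x + 0.64*|x|
L = 12, alpha = 0.0522
Iteration 1: beta = 0.0, y = -3.2906 + 0.0*(-3.2906 + 3.2906) = -3.2906
  grad(y) = -25.4872, v = y - alpha*grad = -1.9602
  prox(v) = soft_thresh(-1.9602, 0.0334) = -1.9268
Iteration 2: beta = 0.3333, y = -1.9268 + 0.3333*(-1.9268 + 3.2906) = -1.4721
  grad(y) = -3.6658, v = y - alpha*grad = -1.2808
  prox(v) = soft_thresh(-1.2808, 0.0334) = -1.2474
Iteration 3: beta = 0.5, y = -1.2474 + 0.5*(-1.2474 + 1.9268) = -0.9077
  grad(y) = 3.1076, v = y - alpha*grad = -1.0699
  prox(v) = soft_thresh(-1.0699, 0.0334) = -1.0365
f(x_3) = 6*(-1.0365)^2 + 14*(-1.0365) + 0.64*|-1.0365| = -7.4017


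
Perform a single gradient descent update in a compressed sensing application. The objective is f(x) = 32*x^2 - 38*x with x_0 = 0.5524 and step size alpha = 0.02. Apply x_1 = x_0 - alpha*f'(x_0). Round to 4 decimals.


We compute the gradient at x_0 and apply the update.
f'(x) = 64*x - 38
f'(0.5524) = 64*0.5524 - 38 = -2.6464
x_1 = 0.5524 - 0.02*-2.6464 = 0.6053


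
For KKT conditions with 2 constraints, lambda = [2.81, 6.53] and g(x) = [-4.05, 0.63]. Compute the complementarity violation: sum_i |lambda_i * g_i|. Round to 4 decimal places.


KKT complementary slackness check:
lambda_1 * g_1 = 2.81 * -4.05 = -11.3805
lambda_2 * g_2 = 6.53 * 0.63 = 4.1139
Total violation = 11.3805 + 4.1139 = 15.4944


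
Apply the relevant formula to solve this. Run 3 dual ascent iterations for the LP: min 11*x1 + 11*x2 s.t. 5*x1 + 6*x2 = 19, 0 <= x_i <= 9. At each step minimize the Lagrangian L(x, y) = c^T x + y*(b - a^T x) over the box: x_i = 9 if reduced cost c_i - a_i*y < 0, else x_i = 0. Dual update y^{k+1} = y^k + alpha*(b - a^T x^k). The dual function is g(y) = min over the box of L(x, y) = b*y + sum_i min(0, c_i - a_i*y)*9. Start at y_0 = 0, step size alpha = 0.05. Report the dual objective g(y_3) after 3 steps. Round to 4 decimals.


Dual ascent for LP: min 11*x1 + 11*x2, 5*x1 + 6*x2 = 19, 0 <= x_i <= 9
Step 1: y^k = 0.0, reduced costs: (11.0, 11.0)
  x^k = (0.0, 0.0), subgradient = b - a^T x = 19.0
  y^{k+1} = 0.0 + 0.05*19.0 = 0.95
Step 2: y^k = 0.95, reduced costs: (6.25, 5.3)
  x^k = (0.0, 0.0), subgradient = b - a^T x = 19.0
  y^{k+1} = 0.95 + 0.05*19.0 = 1.9
Step 3: y^k = 1.9, reduced costs: (1.5, -0.4)
  x^k = (0.0, 9.0), subgradient = b - a^T x = -35.0
  y^{k+1} = 1.9 + 0.05*-35.0 = 0.15
Dual objective at y_3 = 0.15: reduced costs (10.25, 10.1), box minimizer x = (0.0, 0.0)
g(y_3) = b*y + (c1 - a1*y)*x1 + (c2 - a2*y)*x2 = 19*0.15 + 10.25*0.0 + 10.1*0.0 = 2.85 + 0.0 + 0.0 = 2.85


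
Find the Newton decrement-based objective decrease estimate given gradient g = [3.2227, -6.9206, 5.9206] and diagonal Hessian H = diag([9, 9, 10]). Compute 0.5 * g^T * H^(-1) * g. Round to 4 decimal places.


Step 1: H is diagonal, so H^(-1) * g = [0.3581, -0.769, 0.5921].
Step 2: g^T H^(-1) g = sum_i g_i^2 / H_ii
  = (3.2227)^2/9 + (-6.9206)^2/9 + (5.9206)^2/10
  = 1.154 + 5.3216 + 3.5054 = 9.981
Step 3: Objective decrease = 0.5 * g^T H^(-1) g = 4.9905


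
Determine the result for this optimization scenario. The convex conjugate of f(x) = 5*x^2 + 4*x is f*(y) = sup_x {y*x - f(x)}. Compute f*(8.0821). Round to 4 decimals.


f*(y) = sup_x {y*x - a*x^2 - b*x} = sup_x {(y-b)*x - a*x^2}
FOC: (y - b) - 2a*x = 0 => x* = (y - b)/(2a)
x* = (8.0821 - 4)/(2*5) = 0.4082
f*(8.0821) = (y-b)^2/(4a) = (8.0821 - 4)^2/(4*5)
= 16.6635/20 = 0.8332


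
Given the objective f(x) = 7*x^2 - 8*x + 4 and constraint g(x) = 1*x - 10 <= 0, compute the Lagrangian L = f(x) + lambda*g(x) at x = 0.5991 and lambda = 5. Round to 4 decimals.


Step 1: Evaluate f(x).
f(0.5991) = 7*0.5991^2 - 8*0.5991 + 4 = 1.7196
Step 2: Evaluate g(x).
g(0.5991) = 1*0.5991 - 10 = -9.4009
Step 3: Compute Lagrangian.
L = 1.7196 + 5*-9.4009 = -45.2849


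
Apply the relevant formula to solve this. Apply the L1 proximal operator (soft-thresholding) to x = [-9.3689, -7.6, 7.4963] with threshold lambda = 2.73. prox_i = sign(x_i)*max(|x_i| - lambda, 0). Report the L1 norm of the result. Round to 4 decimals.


Soft-thresholding with lambda = 2.73:
prox(-9.3689) = sign(-9.3689)*max(|-9.3689| - 2.73, 0) = -6.6389
prox(-7.6) = sign(-7.6)*max(|-7.6| - 2.73, 0) = -4.87
prox(7.4963) = sign(7.4963)*max(|7.4963| - 2.73, 0) = 4.7663
prox(x) = [-6.6389, -4.87, 4.7663]
||prox(x)||_1 = 6.6389 + 4.87 + 4.7663 = 16.2752


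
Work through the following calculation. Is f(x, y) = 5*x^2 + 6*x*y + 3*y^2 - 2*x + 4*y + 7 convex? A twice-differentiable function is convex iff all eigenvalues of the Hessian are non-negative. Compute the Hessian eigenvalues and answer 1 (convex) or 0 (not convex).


The Hessian of f(x,y) = 5*x^2 + 6*x*y + 3*y^2 - 2*x + 4*y + 7 is:
H = [[10, 6], [6, 6]]
Trace = 10 + 6 = 16
Determinant = 10*6 - (6)^2 = 24
Discriminant = (16)^2 - 4*24 = 160.0
Eigenvalues: lambda_1 = 1.6754, lambda_2 = 14.3246
The function is convex.

1


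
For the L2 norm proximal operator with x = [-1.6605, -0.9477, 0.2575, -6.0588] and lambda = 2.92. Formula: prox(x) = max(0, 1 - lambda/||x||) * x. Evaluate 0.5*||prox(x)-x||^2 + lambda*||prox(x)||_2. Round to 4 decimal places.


Step 1: Compute ||x||.
||x|| = 6.3585
Step 2: Compute scaling factor.
scale = max(0, 1 - 2.92/6.3585) = 0.5408
Step 3: prox(x) = [-0.898, -0.5125, 0.1392, -3.2764]
||prox(x)|| = 3.4385
Step 4: Proximal objective.
0.5*||prox-x||^2 = 4.2632
lambda*||prox|| = 10.0404
Total = 14.3037


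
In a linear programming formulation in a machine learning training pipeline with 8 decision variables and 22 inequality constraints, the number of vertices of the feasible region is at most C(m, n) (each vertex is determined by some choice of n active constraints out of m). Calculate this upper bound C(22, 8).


Each vertex corresponds to some choice of n active constraints out of m, so the number of vertices is at most C(m, n) = m! / (n!(m-n)!).
m = 22, n = 8
Numerator: 22 * 21 * 20 * 19 * 18 * 17 * 16 * 15
Denominator: 8! = 40320
C(22, 8) = 319770


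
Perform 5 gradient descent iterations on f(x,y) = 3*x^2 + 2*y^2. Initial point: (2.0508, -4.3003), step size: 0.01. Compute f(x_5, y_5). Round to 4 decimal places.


Gradient descent on f(x,y) = 3*x^2 + 2*y^2.
Starting point: (2.0508, -4.3003), alpha = 0.01
Step 1: grad_x = 2*3*2.0508 = 12.3048, grad_y = 2*2*-4.3003 = -17.2012
  x_1 = 2.0508 - 0.01*12.3048 = 1.9278
  y_1 = -4.3003 - 0.01*-17.2012 = -4.1283
Step 2: grad_x = 2*3*1.9278 = 11.5665, grad_y = 2*2*-4.1283 = -16.5132
  x_2 = 1.9278 - 0.01*11.5665 = 1.8121
  y_2 = -4.1283 - 0.01*-16.5132 = -3.9632
Step 3: grad_x = 2*3*1.8121 = 10.8725, grad_y = 2*2*-3.9632 = -15.8526
  x_3 = 1.8121 - 0.01*10.8725 = 1.7034
  y_3 = -3.9632 - 0.01*-15.8526 = -3.8046
Step 4: grad_x = 2*3*1.7034 = 10.2202, grad_y = 2*2*-3.8046 = -15.2185
  x_4 = 1.7034 - 0.01*10.2202 = 1.6012
  y_4 = -3.8046 - 0.01*-15.2185 = -3.6524
Step 5: grad_x = 2*3*1.6012 = 9.607, grad_y = 2*2*-3.6524 = -14.6098
  x_5 = 1.6012 - 0.01*9.607 = 1.5051
  y_5 = -3.6524 - 0.01*-14.6098 = -3.5063
f(1.5051, -3.5063) = 3*1.5051^2 + 2*(-3.5063)^2 = 31.3848


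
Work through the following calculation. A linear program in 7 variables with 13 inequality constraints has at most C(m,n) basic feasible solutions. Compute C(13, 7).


Each vertex corresponds to some choice of n active constraints out of m, so the number of vertices is at most C(m, n) = m! / (n!(m-n)!).
m = 13, n = 7
Numerator: 13 * 12 * 11 * 10 * 9 * 8 * 7
Denominator: 7! = 5040
C(13, 7) = 1716


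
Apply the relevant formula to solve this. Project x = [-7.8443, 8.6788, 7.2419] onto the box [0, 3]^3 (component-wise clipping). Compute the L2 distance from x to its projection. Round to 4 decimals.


Project each component onto [0, 3].
clip(-7.8443) = 0.0, clip(8.6788) = 3.0, clip(7.2419) = 3.0
Projection = [0.0, 3.0, 3.0]
Squared diffs: [61.533, 32.2488, 17.9937]
Distance = sqrt(111.7755) = 10.5724


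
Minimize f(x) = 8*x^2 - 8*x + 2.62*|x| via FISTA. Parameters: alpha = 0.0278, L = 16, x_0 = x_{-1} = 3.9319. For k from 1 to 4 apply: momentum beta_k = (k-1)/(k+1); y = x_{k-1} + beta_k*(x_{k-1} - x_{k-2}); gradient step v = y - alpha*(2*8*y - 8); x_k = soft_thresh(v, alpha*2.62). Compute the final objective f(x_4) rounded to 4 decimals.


FISTA on f(x) = 8*x^2 - 8*x + 2.62*|x|
L = 16, alpha = 0.0278
Iteration 1: beta = 0.0, y = 3.9319 + 0.0*(3.9319 - 3.9319) = 3.9319
  grad(y) = 54.9104, v = y - alpha*grad = 2.4054
  prox(v) = soft_thresh(2.4054, 0.0728) = 2.3326
Iteration 2: beta = 0.3333, y = 2.3326 + 0.3333*(2.3326 - 3.9319) = 1.7994
  grad(y) = 20.791, v = y - alpha*grad = 1.2214
  prox(v) = soft_thresh(1.2214, 0.0728) = 1.1486
Iteration 3: beta = 0.5, y = 1.1486 + 0.5*(1.1486 - 2.3326) = 0.5566
  grad(y) = 0.9063, v = y - alpha*grad = 0.5314
  prox(v) = soft_thresh(0.5314, 0.0728) = 0.4586
Iteration 4: beta = 0.6, y = 0.4586 + 0.6*(0.4586 - 1.1486) = 0.0446
  grad(y) = -7.2862, v = y - alpha*grad = 0.2472
  prox(v) = soft_thresh(0.2472, 0.0728) = 0.1743
f(x_4) = 8*0.1743^2 - 8*0.1743 + 2.62*|0.1743| = -0.6948


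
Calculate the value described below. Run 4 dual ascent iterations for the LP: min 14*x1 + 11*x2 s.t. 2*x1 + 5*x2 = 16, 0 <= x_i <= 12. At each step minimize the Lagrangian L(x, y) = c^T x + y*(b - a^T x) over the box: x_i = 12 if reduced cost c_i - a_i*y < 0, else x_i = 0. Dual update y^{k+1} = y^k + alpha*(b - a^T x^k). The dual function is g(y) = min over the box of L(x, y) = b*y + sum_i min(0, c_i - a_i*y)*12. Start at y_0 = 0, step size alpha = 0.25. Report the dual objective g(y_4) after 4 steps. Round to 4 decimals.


Dual ascent for LP: min 14*x1 + 11*x2, 2*x1 + 5*x2 = 16, 0 <= x_i <= 12
Step 1: y^k = 0.0, reduced costs: (14.0, 11.0)
  x^k = (0.0, 0.0), subgradient = b - a^T x = 16.0
  y^{k+1} = 0.0 + 0.25*16.0 = 4.0
Step 2: y^k = 4.0, reduced costs: (6.0, -9.0)
  x^k = (0.0, 12.0), subgradient = b - a^T x = -44.0
  y^{k+1} = 4.0 + 0.25*-44.0 = -7.0
Step 3: y^k = -7.0, reduced costs: (28.0, 46.0)
  x^k = (0.0, 0.0), subgradient = b - a^T x = 16.0
  y^{k+1} = -7.0 + 0.25*16.0 = -3.0
Step 4: y^k = -3.0, reduced costs: (20.0, 26.0)
  x^k = (0.0, 0.0), subgradient = b - a^T x = 16.0
  y^{k+1} = -3.0 + 0.25*16.0 = 1.0
Dual objective at y_4 = 1.0: reduced costs (12.0, 6.0), box minimizer x = (0.0, 0.0)
g(y_4) = b*y + (c1 - a1*y)*x1 + (c2 - a2*y)*x2 = 16*1.0 + 12.0*0.0 + 6.0*0.0 = 16.0 + 0.0 + 0.0 = 16.0


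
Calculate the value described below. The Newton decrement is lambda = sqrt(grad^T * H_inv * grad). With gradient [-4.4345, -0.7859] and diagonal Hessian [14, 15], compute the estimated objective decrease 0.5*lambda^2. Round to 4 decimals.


Step 1: H is diagonal, so H^(-1) * g = [-0.3168, -0.0524].
Step 2: g^T H^(-1) g = sum_i g_i^2 / H_ii
  = (-4.4345)^2/14 + (-0.7859)^2/15
  = 1.4046 + 0.0412 = 1.4458
Step 3: Objective decrease = 0.5 * g^T H^(-1) g = 0.7229


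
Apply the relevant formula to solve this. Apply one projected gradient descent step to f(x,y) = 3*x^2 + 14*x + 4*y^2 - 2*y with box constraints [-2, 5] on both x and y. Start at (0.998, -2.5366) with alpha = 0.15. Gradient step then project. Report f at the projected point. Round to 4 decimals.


Step 1: Compute gradient at (0.998, -2.5366).
grad_x = 2*3*0.998 + 14 = 19.988
grad_y = 2*4*-2.5366 - 2 = -22.2928
Step 2: Gradient step.
x_raw = 0.998 - 0.15*19.988 = -2.0002
y_raw = -2.5366 - 0.15*-22.2928 = 0.8073
Step 3: Project onto [-2, 5].
x_proj = clip(-2.0002) = -2.0
y_proj = clip(0.8073) = 0.8073
Step 4: Evaluate f.
f(-2.0, 0.8073) = -15.0076


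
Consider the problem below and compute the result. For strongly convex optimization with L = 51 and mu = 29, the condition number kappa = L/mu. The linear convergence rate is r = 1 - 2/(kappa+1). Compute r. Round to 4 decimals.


Step 1: Compute the condition number.
kappa = L/mu = 51/29 = 1.7586
Step 2: Compute the convergence rate.
r = 1 - 2/(kappa + 1) = 1 - 2*mu/(L + mu) = (L - mu)/(L + mu) = 22/80 = 0.275


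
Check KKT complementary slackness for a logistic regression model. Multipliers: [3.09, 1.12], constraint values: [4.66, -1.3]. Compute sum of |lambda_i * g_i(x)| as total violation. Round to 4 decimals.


KKT complementary slackness check:
lambda_1 * g_1 = 3.09 * 4.66 = 14.3994
lambda_2 * g_2 = 1.12 * -1.3 = -1.456
Total violation = 14.3994 + 1.456 = 15.8554
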